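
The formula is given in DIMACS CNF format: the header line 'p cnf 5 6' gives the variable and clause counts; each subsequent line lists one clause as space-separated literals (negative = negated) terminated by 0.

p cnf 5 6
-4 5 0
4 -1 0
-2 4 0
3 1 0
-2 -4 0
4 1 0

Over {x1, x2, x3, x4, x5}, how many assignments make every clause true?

There are 2^5 = 32 truth assignments over (x1, x2, x3, x4, x5).
Split on x2. With x2 = True, the clauses containing x2 are satisfied and ¬x2 drops from the rest; 0 of the 2^4 = 16 assignments to the other variables satisfy what remains.
With x2 = False, by the same count on the reduced clause set, 3 assignments work.
Total: 0 + 3 = 3.

3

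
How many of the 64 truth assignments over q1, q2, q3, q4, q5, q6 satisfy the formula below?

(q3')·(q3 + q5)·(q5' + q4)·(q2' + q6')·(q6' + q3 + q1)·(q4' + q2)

There are 2^6 = 64 truth assignments over (q1, q2, q3, q4, q5, q6).
Split on q2. With q2 = 1, the clauses containing q2 are satisfied and q2' drops from the rest; 2 of the 2^5 = 32 assignments to the other variables satisfy what remains.
With q2 = 0, by the same count on the reduced clause set, 0 assignments work.
(One model: q1=F, q2=T, q3=F, q4=T, q5=T, q6=F.)
Total: 2 + 0 = 2.

2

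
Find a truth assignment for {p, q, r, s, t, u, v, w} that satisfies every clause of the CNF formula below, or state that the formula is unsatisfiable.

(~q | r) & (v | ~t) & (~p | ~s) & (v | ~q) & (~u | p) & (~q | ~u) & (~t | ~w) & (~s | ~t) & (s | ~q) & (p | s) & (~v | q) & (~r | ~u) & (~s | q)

p ↦ 1; q ↦ 0; r ↦ 0; s ↦ 0; t ↦ 0; u ↦ 1; v ↦ 0; w ↦ 1

Try q = 0.
The clause (~v) is unit, so v = 0.
The clause (~t) is unit, so t = 0.
The clause (~s) is unit, so s = 0.
The clause (p) is unit, so p = 1.
Try r = 0.
No clause remains; u, w are free.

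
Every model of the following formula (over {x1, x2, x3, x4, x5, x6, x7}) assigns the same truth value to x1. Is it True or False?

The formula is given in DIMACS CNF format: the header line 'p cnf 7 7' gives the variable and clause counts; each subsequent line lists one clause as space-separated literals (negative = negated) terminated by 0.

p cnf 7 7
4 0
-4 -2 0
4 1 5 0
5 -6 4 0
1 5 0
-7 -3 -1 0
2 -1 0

False

Suppose x1 = True.
From the singleton clause (x4), x4 = True.
From the singleton clause (¬x2), x2 = False.
That conflicts with the unit clause (x2).
So every satisfying assignment has x1 = False.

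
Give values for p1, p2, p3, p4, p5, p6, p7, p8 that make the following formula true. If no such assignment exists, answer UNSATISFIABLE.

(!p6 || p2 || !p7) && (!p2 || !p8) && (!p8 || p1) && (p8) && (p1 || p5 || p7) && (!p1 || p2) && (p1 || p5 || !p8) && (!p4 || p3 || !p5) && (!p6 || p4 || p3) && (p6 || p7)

From the singleton clause (p8), p8 = true.
From the singleton clause (!p2), p2 = false.
From the singleton clause (p1), p1 = true.
But (!p1) is also a unit clause — contradiction.

UNSATISFIABLE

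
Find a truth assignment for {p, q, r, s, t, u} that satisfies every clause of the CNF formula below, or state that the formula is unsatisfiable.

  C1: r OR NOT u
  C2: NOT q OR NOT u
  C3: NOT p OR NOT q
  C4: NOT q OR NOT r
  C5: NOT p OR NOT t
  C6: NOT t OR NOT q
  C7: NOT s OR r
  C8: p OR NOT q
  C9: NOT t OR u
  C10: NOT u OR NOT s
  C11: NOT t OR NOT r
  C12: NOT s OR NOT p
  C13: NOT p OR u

p=true,  q=false,  r=true,  s=false,  t=false,  u=true

Try r = true.
From the singleton clause (NOT q), q = false.
From the singleton clause (NOT t), t = false.
Try u = true.
From the singleton clause (NOT s), s = false.
Every clause is now satisfied; p is unconstrained.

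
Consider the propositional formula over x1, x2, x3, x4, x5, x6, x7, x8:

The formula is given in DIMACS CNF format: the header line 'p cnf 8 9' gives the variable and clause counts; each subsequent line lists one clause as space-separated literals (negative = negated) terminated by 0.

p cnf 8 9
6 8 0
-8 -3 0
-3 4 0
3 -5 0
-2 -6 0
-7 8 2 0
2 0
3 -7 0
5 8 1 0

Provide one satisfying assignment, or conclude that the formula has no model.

From the singleton clause (x2), x2 = True.
From the singleton clause (¬x6), x6 = False.
From the singleton clause (x8), x8 = True.
From the singleton clause (¬x3), x3 = False.
From the singleton clause (¬x5), x5 = False.
From the singleton clause (¬x7), x7 = False.
No clause remains; x1, x4 are free.

x1: False; x2: True; x3: False; x4: True; x5: False; x6: False; x7: False; x8: True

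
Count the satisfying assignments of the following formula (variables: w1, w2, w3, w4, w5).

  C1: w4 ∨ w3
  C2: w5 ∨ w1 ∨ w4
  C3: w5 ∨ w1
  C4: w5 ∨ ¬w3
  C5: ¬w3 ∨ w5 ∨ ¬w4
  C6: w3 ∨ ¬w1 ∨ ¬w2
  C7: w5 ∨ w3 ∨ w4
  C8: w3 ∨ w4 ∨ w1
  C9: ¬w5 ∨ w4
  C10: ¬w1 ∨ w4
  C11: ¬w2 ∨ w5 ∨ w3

There are 2^5 = 32 truth assignments over (w1, w2, w3, w4, w5).
Split on w3. With w3 = True, the clauses containing w3 are satisfied and ¬w3 drops from the rest; 4 of the 2^4 = 16 assignments to the other variables satisfy what remains.
With w3 = False, by the same count on the reduced clause set, 4 assignments work.
Total: 4 + 4 = 8.

8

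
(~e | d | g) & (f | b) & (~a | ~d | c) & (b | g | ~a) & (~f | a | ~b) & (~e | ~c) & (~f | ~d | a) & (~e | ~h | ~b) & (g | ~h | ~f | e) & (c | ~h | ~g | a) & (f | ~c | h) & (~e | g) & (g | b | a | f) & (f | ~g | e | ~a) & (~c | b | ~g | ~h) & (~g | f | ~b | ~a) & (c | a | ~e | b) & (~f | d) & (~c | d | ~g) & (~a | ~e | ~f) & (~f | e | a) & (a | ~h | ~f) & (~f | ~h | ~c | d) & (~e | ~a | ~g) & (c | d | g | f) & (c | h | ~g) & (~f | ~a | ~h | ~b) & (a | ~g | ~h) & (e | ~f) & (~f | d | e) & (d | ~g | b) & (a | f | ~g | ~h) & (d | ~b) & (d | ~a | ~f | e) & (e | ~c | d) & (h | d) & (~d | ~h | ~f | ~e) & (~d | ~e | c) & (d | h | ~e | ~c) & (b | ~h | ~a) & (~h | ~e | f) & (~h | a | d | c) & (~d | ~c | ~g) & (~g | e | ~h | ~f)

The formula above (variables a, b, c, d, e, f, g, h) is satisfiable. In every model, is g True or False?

False

Suppose g = 1.
Branch on f: set f = 1.
(d) alone gives d = 1.
(a) alone gives a = 1.
(c) alone gives c = 1.
That conflicts with the unit clause (~c).
That branch fails; take f = 0 instead.
(b) alone gives b = 1.
(~a) alone gives a = 0.
(~h) alone gives h = 0.
(~c) alone gives c = 0.
That conflicts with the unit clause (c).
Both values of f lead to a conflict.
So every satisfying assignment has g = False.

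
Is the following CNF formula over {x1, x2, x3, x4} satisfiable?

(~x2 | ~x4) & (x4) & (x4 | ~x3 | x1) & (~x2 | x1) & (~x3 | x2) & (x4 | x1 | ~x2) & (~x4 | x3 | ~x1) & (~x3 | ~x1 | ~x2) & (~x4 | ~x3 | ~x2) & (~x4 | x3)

No

From the singleton clause (x4), x4 = 1.
From the singleton clause (~x2), x2 = 0.
From the singleton clause (~x3), x3 = 0.
But (x3) is also a unit clause — contradiction.
No assignment satisfies every clause.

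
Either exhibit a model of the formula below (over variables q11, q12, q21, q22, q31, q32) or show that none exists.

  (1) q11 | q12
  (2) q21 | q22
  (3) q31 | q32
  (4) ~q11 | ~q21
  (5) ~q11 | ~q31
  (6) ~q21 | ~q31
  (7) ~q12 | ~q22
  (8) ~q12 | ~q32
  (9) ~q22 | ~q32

Branch on q11: set q11 = 1.
Unit clause (~q21) forces q21 = 0.
Unit clause (q22) forces q22 = 1.
Unit clause (~q31) forces q31 = 0.
Unit clause (q32) forces q32 = 1.
That conflicts with the unit clause (~q32).
So q11 must be the other value — set q11 = 0.
Unit clause (q12) forces q12 = 1.
Unit clause (~q22) forces q22 = 0.
Unit clause (q21) forces q21 = 1.
Unit clause (~q31) forces q31 = 0.
Unit clause (q32) forces q32 = 1.
That conflicts with the unit clause (~q32).
Neither q11 = 1 nor q11 = 0 works.

UNSATISFIABLE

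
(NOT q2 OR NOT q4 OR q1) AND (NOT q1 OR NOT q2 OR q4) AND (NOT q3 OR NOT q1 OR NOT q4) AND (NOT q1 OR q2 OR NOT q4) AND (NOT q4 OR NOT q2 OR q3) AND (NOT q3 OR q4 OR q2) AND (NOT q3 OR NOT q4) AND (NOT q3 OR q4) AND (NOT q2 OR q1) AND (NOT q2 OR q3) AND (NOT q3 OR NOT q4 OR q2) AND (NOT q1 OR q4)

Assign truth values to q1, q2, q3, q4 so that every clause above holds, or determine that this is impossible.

Try q3 = false.
From the singleton clause (NOT q2), q2 = false.
Try q1 = false.
Every clause is now satisfied; q4 is unconstrained.

q1=false; q2=false; q3=false; q4=false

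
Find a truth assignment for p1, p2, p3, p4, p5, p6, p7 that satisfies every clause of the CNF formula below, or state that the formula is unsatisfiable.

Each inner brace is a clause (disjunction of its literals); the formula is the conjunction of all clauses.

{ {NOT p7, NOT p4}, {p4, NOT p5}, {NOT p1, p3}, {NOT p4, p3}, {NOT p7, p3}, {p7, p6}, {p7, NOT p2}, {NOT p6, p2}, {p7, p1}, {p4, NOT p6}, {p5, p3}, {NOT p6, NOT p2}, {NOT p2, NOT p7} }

p1=true, p2=false, p3=true, p4=false, p5=false, p6=false, p7=true

Case p7 = true:
(NOT p4) alone gives p4 = false.
(NOT p5) alone gives p5 = false.
(p3) alone gives p3 = true.
(NOT p6) alone gives p6 = false.
(NOT p2) alone gives p2 = false.
All clauses hold; p1 can take either value.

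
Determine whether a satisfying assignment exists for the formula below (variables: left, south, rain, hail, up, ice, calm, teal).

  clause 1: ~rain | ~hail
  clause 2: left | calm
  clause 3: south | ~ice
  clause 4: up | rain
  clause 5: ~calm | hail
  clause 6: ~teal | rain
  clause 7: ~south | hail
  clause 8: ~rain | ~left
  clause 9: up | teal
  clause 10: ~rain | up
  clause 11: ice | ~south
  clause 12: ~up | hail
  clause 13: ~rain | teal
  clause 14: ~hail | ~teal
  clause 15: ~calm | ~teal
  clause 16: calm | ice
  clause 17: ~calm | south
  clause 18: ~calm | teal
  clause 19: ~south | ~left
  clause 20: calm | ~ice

Unsatisfiable

Branch on rain: set rain = 0.
The clause (up) is unit, so up = 1.
The clause (~teal) is unit, so teal = 0.
The clause (hail) is unit, so hail = 1.
The clause (~calm) is unit, so calm = 0.
The clause (left) is unit, so left = 1.
The clause (ice) is unit, so ice = 1.
Now (~ice) is unsatisfied and unit — conflict.
That branch fails; take rain = 1 instead.
The clause (~hail) is unit, so hail = 0.
The clause (~calm) is unit, so calm = 0.
The clause (left) is unit, so left = 1.
Now (~left) is unsatisfied and unit — conflict.
Neither rain = 1 nor rain = 0 works.
No assignment satisfies every clause.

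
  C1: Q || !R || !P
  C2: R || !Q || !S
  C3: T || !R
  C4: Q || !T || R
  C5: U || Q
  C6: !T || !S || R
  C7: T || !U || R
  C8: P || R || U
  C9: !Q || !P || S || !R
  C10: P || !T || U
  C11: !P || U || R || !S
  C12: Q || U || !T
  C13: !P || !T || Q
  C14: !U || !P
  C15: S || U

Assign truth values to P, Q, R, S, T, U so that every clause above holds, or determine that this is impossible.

Suppose T = true.
Suppose Q = false.
Unit clause (R) forces R = true.
Unit clause (!P) forces P = false.
Unit clause (U) forces U = true.
All clauses hold; S can take either value.

P=false,  Q=false,  R=true,  S=false,  T=true,  U=true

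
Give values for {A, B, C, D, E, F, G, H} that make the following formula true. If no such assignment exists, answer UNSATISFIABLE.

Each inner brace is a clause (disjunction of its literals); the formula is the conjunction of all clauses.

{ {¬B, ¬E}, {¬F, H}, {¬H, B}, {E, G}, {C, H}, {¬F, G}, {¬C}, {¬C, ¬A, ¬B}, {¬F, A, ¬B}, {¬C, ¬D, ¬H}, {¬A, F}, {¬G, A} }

From the singleton clause (¬C), C = False.
From the singleton clause (H), H = True.
From the singleton clause (B), B = True.
From the singleton clause (¬E), E = False.
From the singleton clause (G), G = True.
From the singleton clause (A), A = True.
From the singleton clause (F), F = True.
All clauses hold; D can take either value.

A=True; B=True; C=False; D=True; E=False; F=True; G=True; H=True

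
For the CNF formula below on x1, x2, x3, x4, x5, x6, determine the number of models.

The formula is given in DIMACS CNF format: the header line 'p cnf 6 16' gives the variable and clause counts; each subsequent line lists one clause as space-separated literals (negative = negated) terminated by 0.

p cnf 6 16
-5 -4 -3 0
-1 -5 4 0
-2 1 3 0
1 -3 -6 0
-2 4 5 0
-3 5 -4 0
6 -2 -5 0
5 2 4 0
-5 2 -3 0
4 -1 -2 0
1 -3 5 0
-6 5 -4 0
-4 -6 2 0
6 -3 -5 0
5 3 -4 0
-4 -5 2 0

3

There are 2^6 = 64 truth assignments over (x1, x2, x3, x4, x5, x6).
Split on x5. With x5 = True, the clauses containing x5 are satisfied and ¬x5 drops from the rest; 3 of the 2^5 = 32 assignments to the other variables satisfy what remains.
With x5 = False, by the same count on the reduced clause set, 0 assignments work.
(One model: x1=F, x2=F, x3=F, x4=F, x5=T, x6=F.)
Total: 3 + 0 = 3.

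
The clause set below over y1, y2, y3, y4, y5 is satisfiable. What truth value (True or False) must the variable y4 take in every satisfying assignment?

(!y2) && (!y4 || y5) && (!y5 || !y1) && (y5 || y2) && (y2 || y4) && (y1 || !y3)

True

Suppose y4 = false.
From the singleton clause (!y2), y2 = false.
Now (y2) is unsatisfied and unit — conflict.
So every satisfying assignment has y4 = True.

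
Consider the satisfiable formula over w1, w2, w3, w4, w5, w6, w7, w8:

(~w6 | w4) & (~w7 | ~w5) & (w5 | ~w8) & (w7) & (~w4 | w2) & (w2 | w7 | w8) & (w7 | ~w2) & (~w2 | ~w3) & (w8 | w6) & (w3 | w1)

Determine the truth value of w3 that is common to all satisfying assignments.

False

Suppose w3 = 1.
From the singleton clause (w7), w7 = 1.
From the singleton clause (~w5), w5 = 0.
From the singleton clause (~w8), w8 = 0.
From the singleton clause (~w2), w2 = 0.
From the singleton clause (~w4), w4 = 0.
From the singleton clause (~w6), w6 = 0.
But (w6) is also a unit clause — contradiction.
So every satisfying assignment has w3 = False.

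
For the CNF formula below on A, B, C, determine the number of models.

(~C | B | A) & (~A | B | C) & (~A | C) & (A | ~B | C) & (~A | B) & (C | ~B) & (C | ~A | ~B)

3

There are 2^3 = 8 truth assignments over (A, B, C).
Split on B. With B = 1, the clauses containing B are satisfied and ~B drops from the rest; 2 of the 2^2 = 4 assignments to the other variables satisfy what remains.
With B = 0, by the same count on the reduced clause set, 1 assignment works.
(One model: A=F, B=F, C=F.)
Total: 2 + 1 = 3.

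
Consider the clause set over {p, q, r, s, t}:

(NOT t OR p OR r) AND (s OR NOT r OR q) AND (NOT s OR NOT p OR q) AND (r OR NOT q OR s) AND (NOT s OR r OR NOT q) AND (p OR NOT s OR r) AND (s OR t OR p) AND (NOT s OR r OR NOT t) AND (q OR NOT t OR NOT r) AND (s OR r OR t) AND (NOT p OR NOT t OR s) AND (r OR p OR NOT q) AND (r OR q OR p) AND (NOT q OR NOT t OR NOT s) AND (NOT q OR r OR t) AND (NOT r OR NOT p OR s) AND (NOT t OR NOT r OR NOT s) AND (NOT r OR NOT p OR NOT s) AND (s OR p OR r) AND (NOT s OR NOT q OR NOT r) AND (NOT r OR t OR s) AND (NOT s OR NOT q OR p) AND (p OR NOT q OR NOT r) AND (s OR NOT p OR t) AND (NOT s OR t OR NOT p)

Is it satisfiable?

Case t = false:
Case s = true:
From the singleton clause (NOT p), p = false.
From the singleton clause (r), r = true.
From the singleton clause (NOT q), q = false.
This assignment satisfies each clause.
A satisfying assignment: p=false, q=false, r=true, s=true, t=false.

Yes, satisfiable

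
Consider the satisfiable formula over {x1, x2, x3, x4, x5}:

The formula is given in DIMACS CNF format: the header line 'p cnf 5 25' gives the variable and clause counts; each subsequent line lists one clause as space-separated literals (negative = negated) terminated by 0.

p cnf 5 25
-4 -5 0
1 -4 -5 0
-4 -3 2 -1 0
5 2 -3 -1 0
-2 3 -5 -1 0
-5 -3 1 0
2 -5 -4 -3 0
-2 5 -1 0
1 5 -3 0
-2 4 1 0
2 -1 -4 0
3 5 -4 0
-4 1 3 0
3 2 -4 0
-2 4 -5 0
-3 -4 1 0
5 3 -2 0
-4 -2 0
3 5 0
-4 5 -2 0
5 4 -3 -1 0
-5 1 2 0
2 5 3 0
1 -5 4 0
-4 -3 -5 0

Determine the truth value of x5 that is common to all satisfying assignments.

Suppose x5 = False.
From the singleton clause (x3), x3 = True.
From the singleton clause (x1), x1 = True.
From the singleton clause (x2), x2 = True.
That conflicts with the unit clause (¬x2).
So every satisfying assignment has x5 = True.

True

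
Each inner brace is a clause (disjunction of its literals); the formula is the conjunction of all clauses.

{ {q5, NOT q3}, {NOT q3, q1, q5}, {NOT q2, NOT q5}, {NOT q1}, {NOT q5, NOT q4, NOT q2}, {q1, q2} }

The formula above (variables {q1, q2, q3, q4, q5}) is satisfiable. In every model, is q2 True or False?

Suppose q2 = false.
Unit clause (NOT q1) forces q1 = false.
Now (q1) is unsatisfied and unit — conflict.
So every satisfying assignment has q2 = True.

True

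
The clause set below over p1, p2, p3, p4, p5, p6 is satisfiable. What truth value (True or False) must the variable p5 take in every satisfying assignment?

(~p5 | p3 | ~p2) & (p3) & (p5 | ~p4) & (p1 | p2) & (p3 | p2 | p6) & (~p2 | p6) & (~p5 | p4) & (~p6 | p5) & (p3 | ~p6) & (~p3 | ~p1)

Suppose p5 = 0.
From the singleton clause (p3), p3 = 1.
From the singleton clause (~p4), p4 = 0.
From the singleton clause (~p6), p6 = 0.
From the singleton clause (~p2), p2 = 0.
From the singleton clause (p1), p1 = 1.
But (~p1) is also a unit clause — contradiction.
So every satisfying assignment has p5 = True.

True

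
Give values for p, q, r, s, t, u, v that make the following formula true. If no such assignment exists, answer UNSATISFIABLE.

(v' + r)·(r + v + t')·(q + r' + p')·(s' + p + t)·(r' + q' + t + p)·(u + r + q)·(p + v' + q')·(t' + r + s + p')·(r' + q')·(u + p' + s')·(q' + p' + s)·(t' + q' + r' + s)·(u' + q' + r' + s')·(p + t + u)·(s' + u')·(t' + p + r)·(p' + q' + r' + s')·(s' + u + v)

Case v = 0:
Case r = 0:
From the singleton clause (t'), t = 0.
Case s = 0:
Case u = 1:
Case q = 1:
From the singleton clause (p'), p = 0.
This assignment satisfies each clause.

p=0,  q=1,  r=0,  s=0,  t=0,  u=1,  v=0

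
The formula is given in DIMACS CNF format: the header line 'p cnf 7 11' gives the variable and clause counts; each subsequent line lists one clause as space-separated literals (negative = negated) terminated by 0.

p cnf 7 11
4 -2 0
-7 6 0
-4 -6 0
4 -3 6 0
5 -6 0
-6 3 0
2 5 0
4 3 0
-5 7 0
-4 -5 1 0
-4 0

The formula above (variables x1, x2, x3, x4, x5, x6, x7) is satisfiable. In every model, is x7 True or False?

Suppose x7 = False.
(¬x5) alone gives x5 = False.
(¬x6) alone gives x6 = False.
(x2) alone gives x2 = True.
(x4) alone gives x4 = True.
But (¬x4) is also a unit clause — contradiction.
So every satisfying assignment has x7 = True.

True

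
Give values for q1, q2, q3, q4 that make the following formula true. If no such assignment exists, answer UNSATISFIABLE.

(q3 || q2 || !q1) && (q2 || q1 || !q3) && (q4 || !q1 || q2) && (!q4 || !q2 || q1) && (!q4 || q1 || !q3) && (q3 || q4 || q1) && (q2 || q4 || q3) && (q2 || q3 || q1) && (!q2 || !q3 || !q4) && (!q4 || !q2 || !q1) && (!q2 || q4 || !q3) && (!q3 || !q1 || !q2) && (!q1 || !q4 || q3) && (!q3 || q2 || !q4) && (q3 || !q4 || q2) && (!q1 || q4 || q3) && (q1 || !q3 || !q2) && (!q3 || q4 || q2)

UNSATISFIABLE

Case q3 = true:
Case q2 = true:
From the singleton clause (!q4), q4 = false.
That conflicts with the unit clause (q4).
That branch fails; take q2 = false instead.
From the singleton clause (q1), q1 = true.
From the singleton clause (q4), q4 = true.
That conflicts with the unit clause (!q4).
Either choice for q2 ends in contradiction.
That branch fails; take q3 = false instead.
Case q2 = true:
Case q4 = false:
From the singleton clause (q1), q1 = true.
That conflicts with the unit clause (!q1).
That branch fails; take q4 = true instead.
From the singleton clause (q1), q1 = true.
That conflicts with the unit clause (!q1).
Either choice for q4 ends in contradiction.
That branch fails; take q2 = false instead.
From the singleton clause (!q1), q1 = false.
That conflicts with the unit clause (q1).
Either choice for q2 ends in contradiction.
Either choice for q3 ends in contradiction.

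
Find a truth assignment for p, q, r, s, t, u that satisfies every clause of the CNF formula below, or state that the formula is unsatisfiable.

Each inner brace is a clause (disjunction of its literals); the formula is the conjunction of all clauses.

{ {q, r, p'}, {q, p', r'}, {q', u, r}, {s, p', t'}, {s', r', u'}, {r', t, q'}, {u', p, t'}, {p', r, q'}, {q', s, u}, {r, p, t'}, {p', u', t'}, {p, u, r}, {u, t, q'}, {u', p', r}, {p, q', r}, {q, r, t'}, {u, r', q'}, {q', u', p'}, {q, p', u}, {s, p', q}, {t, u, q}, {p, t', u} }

p: 0; q: 0; r: 0; s: 0; t: 0; u: 1

Try q = 0.
Try r = 0.
From the singleton clause (p'), p = 0.
From the singleton clause (t'), t = 0.
From the singleton clause (u), u = 1.
No clause remains; s is free.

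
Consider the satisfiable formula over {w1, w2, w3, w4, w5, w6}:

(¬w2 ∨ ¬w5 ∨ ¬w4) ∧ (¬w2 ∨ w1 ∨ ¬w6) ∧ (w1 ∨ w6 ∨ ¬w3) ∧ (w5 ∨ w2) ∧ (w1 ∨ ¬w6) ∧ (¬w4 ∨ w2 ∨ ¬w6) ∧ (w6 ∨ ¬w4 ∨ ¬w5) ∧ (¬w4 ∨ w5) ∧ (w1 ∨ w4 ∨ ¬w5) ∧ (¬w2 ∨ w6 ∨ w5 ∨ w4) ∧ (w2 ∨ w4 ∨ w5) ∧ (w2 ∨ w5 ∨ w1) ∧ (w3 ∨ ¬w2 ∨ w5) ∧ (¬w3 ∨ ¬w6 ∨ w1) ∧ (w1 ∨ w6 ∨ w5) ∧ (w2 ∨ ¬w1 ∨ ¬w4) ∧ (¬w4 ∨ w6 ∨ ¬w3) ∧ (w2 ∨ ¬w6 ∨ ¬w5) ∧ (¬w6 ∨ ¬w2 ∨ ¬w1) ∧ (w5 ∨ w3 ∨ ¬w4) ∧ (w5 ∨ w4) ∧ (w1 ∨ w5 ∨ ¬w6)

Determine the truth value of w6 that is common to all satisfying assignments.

False

Suppose w6 = True.
Unit clause (w1) forces w1 = True.
Unit clause (¬w2) forces w2 = False.
Unit clause (w5) forces w5 = True.
Now (¬w5) is unsatisfied and unit — conflict.
So every satisfying assignment has w6 = False.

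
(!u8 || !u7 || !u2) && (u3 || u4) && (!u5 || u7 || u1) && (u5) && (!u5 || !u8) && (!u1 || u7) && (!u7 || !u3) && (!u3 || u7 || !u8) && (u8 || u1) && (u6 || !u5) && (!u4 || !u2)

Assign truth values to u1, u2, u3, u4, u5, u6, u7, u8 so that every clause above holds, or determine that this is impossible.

u1: true; u2: false; u3: false; u4: true; u5: true; u6: true; u7: true; u8: false

From the singleton clause (u5), u5 = true.
From the singleton clause (!u8), u8 = false.
From the singleton clause (u1), u1 = true.
From the singleton clause (u7), u7 = true.
From the singleton clause (!u3), u3 = false.
From the singleton clause (u4), u4 = true.
From the singleton clause (u6), u6 = true.
From the singleton clause (!u2), u2 = false.
Every clause now holds.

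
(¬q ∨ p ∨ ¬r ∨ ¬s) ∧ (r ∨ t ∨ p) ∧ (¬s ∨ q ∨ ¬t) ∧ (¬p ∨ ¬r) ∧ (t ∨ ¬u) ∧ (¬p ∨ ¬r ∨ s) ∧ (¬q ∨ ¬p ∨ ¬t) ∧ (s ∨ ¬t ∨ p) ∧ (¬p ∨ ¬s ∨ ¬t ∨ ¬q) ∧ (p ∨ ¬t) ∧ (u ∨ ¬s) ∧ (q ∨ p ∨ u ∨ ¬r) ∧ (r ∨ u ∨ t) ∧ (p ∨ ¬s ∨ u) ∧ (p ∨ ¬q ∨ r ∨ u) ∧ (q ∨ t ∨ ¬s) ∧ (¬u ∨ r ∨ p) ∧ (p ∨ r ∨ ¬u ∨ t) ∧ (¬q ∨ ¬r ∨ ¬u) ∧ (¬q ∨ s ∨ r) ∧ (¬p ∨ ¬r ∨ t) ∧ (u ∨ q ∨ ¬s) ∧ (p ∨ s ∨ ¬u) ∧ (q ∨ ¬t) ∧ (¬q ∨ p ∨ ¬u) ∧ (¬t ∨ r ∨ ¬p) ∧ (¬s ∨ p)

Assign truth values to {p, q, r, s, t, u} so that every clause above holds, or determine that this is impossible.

p=False,  q=True,  r=True,  s=False,  t=False,  u=False

Suppose p = False.
The clause (¬t) is unit, so t = False.
The clause (r) is unit, so r = True.
The clause (¬u) is unit, so u = False.
The clause (¬s) is unit, so s = False.
The clause (q) is unit, so q = True.
This assignment satisfies each clause.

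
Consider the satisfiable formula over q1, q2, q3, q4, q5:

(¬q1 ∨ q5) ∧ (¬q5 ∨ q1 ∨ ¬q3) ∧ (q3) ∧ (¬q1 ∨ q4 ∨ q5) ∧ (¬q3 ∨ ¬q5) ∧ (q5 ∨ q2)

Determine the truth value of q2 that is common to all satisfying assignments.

Suppose q2 = False.
Unit clause (q3) forces q3 = True.
Unit clause (¬q5) forces q5 = False.
Now (q5) is unsatisfied and unit — conflict.
So every satisfying assignment has q2 = True.

True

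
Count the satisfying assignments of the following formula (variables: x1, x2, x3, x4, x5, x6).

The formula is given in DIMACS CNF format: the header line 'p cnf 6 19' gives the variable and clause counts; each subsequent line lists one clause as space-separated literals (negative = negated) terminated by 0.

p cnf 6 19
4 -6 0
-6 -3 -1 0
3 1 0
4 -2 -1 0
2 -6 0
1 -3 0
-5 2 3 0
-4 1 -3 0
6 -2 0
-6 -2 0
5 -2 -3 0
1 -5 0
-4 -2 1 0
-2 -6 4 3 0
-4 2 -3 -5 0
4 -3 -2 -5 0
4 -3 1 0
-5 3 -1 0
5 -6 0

There are 2^6 = 64 truth assignments over (x1, x2, x3, x4, x5, x6).
Split on x2. With x2 = True, the clauses containing x2 are satisfied and ¬x2 drops from the rest; 0 of the 2^5 = 32 assignments to the other variables satisfy what remains.
With x2 = False, by the same count on the reduced clause set, 5 assignments work.
(One model: x1=T, x2=F, x3=F, x4=F, x5=F, x6=F.)
Total: 0 + 5 = 5.

5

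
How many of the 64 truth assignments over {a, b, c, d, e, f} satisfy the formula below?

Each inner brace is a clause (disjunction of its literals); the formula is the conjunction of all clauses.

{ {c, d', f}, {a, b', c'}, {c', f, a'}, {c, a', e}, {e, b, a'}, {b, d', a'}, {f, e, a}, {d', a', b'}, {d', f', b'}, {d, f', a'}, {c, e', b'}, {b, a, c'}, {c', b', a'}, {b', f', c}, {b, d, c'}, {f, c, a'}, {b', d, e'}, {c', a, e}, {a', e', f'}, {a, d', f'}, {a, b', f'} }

3

There are 2^6 = 64 truth assignments over (a, b, c, d, e, f).
Split on c. With c = 1, the clauses containing c are satisfied and c' drops from the rest; 0 of the 2^5 = 32 assignments to the other variables satisfy what remains.
With c = 0, by the same count on the reduced clause set, 3 assignments work.
Total: 0 + 3 = 3.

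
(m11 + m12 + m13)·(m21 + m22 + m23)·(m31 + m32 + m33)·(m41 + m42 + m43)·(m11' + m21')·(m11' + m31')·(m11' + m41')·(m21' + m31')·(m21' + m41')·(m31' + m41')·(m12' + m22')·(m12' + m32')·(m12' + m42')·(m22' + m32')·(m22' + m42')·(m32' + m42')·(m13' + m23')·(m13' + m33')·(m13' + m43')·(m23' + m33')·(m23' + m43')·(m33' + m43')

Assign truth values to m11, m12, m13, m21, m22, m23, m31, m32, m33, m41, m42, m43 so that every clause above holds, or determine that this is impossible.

UNSATISFIABLE

Case m11 = 0:
Case m12 = 1:
Unit clause (m22') forces m22 = 0.
Unit clause (m32') forces m32 = 0.
Unit clause (m42') forces m42 = 0.
Case m21 = 1:
Unit clause (m31') forces m31 = 0.
Unit clause (m33) forces m33 = 1.
Unit clause (m41') forces m41 = 0.
Unit clause (m43) forces m43 = 1.
Now (m43') is unsatisfied and unit — conflict.
So m21 must be the other value — set m21 = 0.
Unit clause (m23) forces m23 = 1.
Unit clause (m13') forces m13 = 0.
Unit clause (m33') forces m33 = 0.
Unit clause (m31) forces m31 = 1.
Unit clause (m41') forces m41 = 0.
Unit clause (m43) forces m43 = 1.
Now (m43') is unsatisfied and unit — conflict.
Neither m21 = 1 nor m21 = 0 works.
So m12 must be the other value — set m12 = 0.
Unit clause (m13) forces m13 = 1.
Unit clause (m23') forces m23 = 0.
Unit clause (m33') forces m33 = 0.
Unit clause (m43') forces m43 = 0.
Case m21 = 1:
Unit clause (m31') forces m31 = 0.
Unit clause (m32) forces m32 = 1.
Unit clause (m41') forces m41 = 0.
Unit clause (m42) forces m42 = 1.
Now (m42') is unsatisfied and unit — conflict.
So m21 must be the other value — set m21 = 0.
Unit clause (m22) forces m22 = 1.
Unit clause (m32') forces m32 = 0.
Unit clause (m31) forces m31 = 1.
Unit clause (m41') forces m41 = 0.
Unit clause (m42) forces m42 = 1.
Now (m42') is unsatisfied and unit — conflict.
Neither m21 = 1 nor m21 = 0 works.
Neither m12 = 1 nor m12 = 0 works.
So m11 must be the other value — set m11 = 1.
Unit clause (m21') forces m21 = 0.
Unit clause (m31') forces m31 = 0.
Unit clause (m41') forces m41 = 0.
Case m22 = 1:
Unit clause (m12') forces m12 = 0.
Unit clause (m32') forces m32 = 0.
Unit clause (m33) forces m33 = 1.
Unit clause (m42') forces m42 = 0.
Unit clause (m43) forces m43 = 1.
Now (m43') is unsatisfied and unit — conflict.
So m22 must be the other value — set m22 = 0.
Unit clause (m23) forces m23 = 1.
Unit clause (m13') forces m13 = 0.
Unit clause (m33') forces m33 = 0.
Unit clause (m32) forces m32 = 1.
Unit clause (m12') forces m12 = 0.
Unit clause (m42') forces m42 = 0.
Unit clause (m43) forces m43 = 1.
Now (m43') is unsatisfied and unit — conflict.
Neither m22 = 1 nor m22 = 0 works.
Neither m11 = 1 nor m11 = 0 works.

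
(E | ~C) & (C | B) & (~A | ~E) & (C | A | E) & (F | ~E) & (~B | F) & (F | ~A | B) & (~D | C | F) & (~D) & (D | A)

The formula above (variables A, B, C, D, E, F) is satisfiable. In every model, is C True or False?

False

Suppose C = 1.
Unit clause (E) forces E = 1.
Unit clause (~A) forces A = 0.
Unit clause (F) forces F = 1.
Unit clause (~D) forces D = 0.
But (D) is also a unit clause — contradiction.
So every satisfying assignment has C = False.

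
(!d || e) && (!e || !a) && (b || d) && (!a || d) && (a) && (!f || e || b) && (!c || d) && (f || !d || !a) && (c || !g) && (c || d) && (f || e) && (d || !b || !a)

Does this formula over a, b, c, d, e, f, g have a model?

(a) alone gives a = true.
(!e) alone gives e = false.
(!d) alone gives d = false.
Now (d) is unsatisfied and unit — conflict.
No assignment satisfies every clause.

No, unsatisfiable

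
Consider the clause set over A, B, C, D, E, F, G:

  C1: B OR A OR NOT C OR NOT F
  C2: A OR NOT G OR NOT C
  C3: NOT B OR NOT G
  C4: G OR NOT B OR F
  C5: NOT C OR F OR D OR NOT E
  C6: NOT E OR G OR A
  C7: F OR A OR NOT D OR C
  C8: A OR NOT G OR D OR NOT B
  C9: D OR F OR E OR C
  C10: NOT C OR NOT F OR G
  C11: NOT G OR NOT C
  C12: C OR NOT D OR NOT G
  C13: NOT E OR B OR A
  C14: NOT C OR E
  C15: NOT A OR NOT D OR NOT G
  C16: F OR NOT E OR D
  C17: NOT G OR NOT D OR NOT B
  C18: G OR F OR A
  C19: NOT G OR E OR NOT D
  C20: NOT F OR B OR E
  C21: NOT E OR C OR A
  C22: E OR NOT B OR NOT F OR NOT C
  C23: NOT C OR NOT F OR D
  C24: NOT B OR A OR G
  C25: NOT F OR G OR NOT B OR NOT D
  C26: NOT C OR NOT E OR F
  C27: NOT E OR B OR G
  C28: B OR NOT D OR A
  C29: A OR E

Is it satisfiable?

Yes

Branch on B: set B = true.
(NOT G) alone gives G = false.
(F) alone gives F = true.
(NOT C) alone gives C = false.
(A) alone gives A = true.
(NOT D) alone gives D = false.
No clause remains; E is free.
A satisfying assignment: A: true, B: true, C: false, D: false, E: false, F: true, G: false.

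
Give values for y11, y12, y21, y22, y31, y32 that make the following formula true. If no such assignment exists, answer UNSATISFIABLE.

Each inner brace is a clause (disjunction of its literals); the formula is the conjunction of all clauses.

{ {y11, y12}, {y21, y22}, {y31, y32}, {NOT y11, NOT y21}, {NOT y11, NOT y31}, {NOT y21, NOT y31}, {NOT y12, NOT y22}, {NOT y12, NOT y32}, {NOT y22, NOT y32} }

Case y11 = true:
Unit clause (NOT y21) forces y21 = false.
Unit clause (y22) forces y22 = true.
Unit clause (NOT y31) forces y31 = false.
Unit clause (y32) forces y32 = true.
But (NOT y32) is also a unit clause — contradiction.
Undo y11 and try y11 = false.
Unit clause (y12) forces y12 = true.
Unit clause (NOT y22) forces y22 = false.
Unit clause (y21) forces y21 = true.
Unit clause (NOT y31) forces y31 = false.
Unit clause (y32) forces y32 = true.
But (NOT y32) is also a unit clause — contradiction.
Either choice for y11 ends in contradiction.

UNSATISFIABLE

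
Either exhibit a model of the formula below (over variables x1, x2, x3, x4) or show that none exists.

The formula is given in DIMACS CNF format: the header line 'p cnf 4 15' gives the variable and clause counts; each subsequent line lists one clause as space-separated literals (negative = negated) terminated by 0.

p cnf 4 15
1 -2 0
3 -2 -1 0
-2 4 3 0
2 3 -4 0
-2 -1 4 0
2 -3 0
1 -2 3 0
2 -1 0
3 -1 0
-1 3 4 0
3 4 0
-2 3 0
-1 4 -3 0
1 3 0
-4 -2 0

UNSATISFIABLE

Suppose x1 = True.
(x2) alone gives x2 = True.
(x3) alone gives x3 = True.
(x4) alone gives x4 = True.
Now (¬x4) is unsatisfied and unit — conflict.
So x1 must be the other value — set x1 = False.
(¬x2) alone gives x2 = False.
(¬x3) alone gives x3 = False.
Now (x3) is unsatisfied and unit — conflict.
Both values of x1 lead to a conflict.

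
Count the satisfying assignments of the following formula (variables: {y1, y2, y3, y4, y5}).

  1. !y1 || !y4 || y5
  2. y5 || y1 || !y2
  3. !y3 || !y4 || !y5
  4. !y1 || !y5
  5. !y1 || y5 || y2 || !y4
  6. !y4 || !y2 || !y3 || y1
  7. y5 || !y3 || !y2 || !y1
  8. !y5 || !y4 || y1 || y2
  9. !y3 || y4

There are 2^5 = 32 truth assignments over (y1, y2, y3, y4, y5).
Split on y3. With y3 = true, the clauses containing y3 are satisfied and !y3 drops from the rest; 1 of the 2^4 = 16 assignments to the other variables satisfy what remains.
With y3 = false, by the same count on the reduced clause set, 7 assignments work.
(One model: y1=F, y2=F, y3=F, y4=F, y5=F.)
Total: 1 + 7 = 8.

8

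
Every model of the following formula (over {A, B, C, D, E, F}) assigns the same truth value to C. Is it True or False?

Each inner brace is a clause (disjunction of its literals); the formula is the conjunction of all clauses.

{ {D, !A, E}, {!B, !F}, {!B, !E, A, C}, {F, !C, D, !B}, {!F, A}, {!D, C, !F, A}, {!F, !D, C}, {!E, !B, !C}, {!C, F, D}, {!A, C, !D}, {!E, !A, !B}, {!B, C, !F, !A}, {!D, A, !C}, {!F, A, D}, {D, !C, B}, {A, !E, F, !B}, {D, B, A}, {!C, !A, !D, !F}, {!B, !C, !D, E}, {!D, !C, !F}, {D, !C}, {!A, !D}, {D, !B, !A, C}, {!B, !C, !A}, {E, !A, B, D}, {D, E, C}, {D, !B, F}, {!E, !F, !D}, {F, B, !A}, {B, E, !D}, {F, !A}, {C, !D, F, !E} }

False

Suppose C = true.
Unit clause (D) forces D = true.
Unit clause (A) forces A = true.
Now (!A) is unsatisfied and unit — conflict.
So every satisfying assignment has C = False.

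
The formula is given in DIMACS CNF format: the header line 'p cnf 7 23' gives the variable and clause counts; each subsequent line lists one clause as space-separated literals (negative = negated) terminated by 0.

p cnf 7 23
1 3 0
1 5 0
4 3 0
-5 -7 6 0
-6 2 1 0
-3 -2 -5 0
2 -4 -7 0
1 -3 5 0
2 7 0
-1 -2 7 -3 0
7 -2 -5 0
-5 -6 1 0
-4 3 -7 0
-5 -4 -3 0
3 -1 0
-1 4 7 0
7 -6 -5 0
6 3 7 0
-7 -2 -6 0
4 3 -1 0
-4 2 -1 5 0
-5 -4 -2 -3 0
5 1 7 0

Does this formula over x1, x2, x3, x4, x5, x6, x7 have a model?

Case x1 = True:
Unit clause (x3) forces x3 = True.
Case x2 = False:
Unit clause (x7) forces x7 = True.
Unit clause (¬x4) forces x4 = False.
Case x5 = False:
Every clause is now satisfied; x6 is unconstrained.
A satisfying assignment: x1 ↦ True,  x2 ↦ False,  x3 ↦ True,  x4 ↦ False,  x5 ↦ False,  x6 ↦ True,  x7 ↦ True.

Yes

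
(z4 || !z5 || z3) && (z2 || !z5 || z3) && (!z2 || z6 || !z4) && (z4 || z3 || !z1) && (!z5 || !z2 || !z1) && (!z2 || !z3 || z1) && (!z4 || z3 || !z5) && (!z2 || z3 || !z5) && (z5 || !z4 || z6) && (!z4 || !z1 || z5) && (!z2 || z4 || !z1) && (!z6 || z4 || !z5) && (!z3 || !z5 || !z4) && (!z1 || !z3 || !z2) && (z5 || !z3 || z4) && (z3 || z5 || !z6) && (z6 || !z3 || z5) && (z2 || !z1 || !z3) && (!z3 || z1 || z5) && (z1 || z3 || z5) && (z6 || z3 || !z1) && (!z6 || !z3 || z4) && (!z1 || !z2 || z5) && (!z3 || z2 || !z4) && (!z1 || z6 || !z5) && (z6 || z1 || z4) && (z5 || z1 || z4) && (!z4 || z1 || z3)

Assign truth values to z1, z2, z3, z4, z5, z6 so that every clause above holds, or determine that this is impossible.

Try z4 = true.
Try z2 = false.
From the singleton clause (!z3), z3 = false.
From the singleton clause (!z5), z5 = false.
From the singleton clause (z6), z6 = true.
That conflicts with the unit clause (!z6).
Backtrack on z2: now try z2 = true.
From the singleton clause (z6), z6 = true.
Try z5 = false.
From the singleton clause (!z1), z1 = false.
From the singleton clause (!z3), z3 = false.
That conflicts with the unit clause (z3).
Backtrack on z5: now try z5 = true.
From the singleton clause (!z1), z1 = false.
From the singleton clause (!z3), z3 = false.
That conflicts with the unit clause (z3).
Either choice for z5 ends in contradiction.
Either choice for z2 ends in contradiction.
Backtrack on z4: now try z4 = false.
Try z5 = false.
From the singleton clause (!z3), z3 = false.
From the singleton clause (!z1), z1 = false.
That conflicts with the unit clause (z1).
Backtrack on z5: now try z5 = true.
From the singleton clause (z3), z3 = true.
From the singleton clause (!z6), z6 = false.
From the singleton clause (!z1), z1 = false.
That conflicts with the unit clause (z1).
Either choice for z5 ends in contradiction.
Either choice for z4 ends in contradiction.

UNSATISFIABLE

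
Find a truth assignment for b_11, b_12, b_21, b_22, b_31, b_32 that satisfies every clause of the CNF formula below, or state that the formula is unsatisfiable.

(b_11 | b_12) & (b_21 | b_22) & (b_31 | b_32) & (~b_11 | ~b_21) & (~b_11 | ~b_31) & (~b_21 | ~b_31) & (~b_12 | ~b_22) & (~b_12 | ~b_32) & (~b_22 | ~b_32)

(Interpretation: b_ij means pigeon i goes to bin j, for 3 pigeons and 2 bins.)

Try b_11 = 1.
(~b_21) alone gives b_21 = 0.
(b_22) alone gives b_22 = 1.
(~b_31) alone gives b_31 = 0.
(b_32) alone gives b_32 = 1.
Now (~b_32) is unsatisfied and unit — conflict.
Backtrack on b_11: now try b_11 = 0.
(b_12) alone gives b_12 = 1.
(~b_22) alone gives b_22 = 0.
(b_21) alone gives b_21 = 1.
(~b_31) alone gives b_31 = 0.
(b_32) alone gives b_32 = 1.
Now (~b_32) is unsatisfied and unit — conflict.
Either choice for b_11 ends in contradiction.

UNSATISFIABLE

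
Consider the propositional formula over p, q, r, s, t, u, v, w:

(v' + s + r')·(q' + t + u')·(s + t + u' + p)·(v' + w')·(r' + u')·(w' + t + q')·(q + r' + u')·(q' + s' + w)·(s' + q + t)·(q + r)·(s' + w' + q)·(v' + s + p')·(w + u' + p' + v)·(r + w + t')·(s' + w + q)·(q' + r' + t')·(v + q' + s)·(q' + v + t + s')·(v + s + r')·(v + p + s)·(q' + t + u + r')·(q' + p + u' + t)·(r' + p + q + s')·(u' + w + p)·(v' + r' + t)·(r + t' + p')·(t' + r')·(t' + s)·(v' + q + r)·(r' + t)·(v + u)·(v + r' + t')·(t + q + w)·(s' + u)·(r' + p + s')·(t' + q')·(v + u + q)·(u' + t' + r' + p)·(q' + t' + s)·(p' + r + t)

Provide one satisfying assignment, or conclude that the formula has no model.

Try v = 1.
(w') alone gives w = 0.
Try s = 0.
(r') alone gives r = 0.
(q) alone gives q = 1.
(p') alone gives p = 0.
(t') alone gives t = 0.
(u') alone gives u = 0.
This assignment satisfies each clause.

p: 0, q: 1, r: 0, s: 0, t: 0, u: 0, v: 1, w: 0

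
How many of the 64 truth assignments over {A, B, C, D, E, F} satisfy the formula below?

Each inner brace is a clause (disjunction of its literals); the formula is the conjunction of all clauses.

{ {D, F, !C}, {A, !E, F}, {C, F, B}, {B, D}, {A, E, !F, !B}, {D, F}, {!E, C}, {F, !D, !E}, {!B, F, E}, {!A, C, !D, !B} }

15

There are 2^6 = 64 truth assignments over (A, B, C, D, E, F).
Split on F. With F = true, the clauses containing F are satisfied and !F drops from the rest; 13 of the 2^5 = 32 assignments to the other variables satisfy what remains.
With F = false, by the same count on the reduced clause set, 2 assignments work.
(One model: A=F, B=F, C=F, D=T, E=F, F=T.)
Total: 13 + 2 = 15.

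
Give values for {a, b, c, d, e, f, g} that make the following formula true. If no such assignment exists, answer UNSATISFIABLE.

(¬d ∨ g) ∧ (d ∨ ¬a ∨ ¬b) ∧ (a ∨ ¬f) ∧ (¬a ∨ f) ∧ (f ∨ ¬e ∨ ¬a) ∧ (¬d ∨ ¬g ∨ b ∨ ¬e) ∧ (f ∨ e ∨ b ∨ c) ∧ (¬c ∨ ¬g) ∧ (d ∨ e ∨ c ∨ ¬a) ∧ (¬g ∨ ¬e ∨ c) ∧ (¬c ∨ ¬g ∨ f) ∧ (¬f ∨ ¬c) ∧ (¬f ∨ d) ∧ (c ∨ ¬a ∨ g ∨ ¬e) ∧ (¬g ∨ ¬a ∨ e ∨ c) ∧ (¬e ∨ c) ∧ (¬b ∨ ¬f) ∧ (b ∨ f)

Case d = True:
Unit clause (g) forces g = True.
Unit clause (¬c) forces c = False.
Unit clause (¬e) forces e = False.
Unit clause (¬a) forces a = False.
Unit clause (¬f) forces f = False.
Unit clause (b) forces b = True.
This assignment satisfies each clause.

a ↦ False,  b ↦ True,  c ↦ False,  d ↦ True,  e ↦ False,  f ↦ False,  g ↦ True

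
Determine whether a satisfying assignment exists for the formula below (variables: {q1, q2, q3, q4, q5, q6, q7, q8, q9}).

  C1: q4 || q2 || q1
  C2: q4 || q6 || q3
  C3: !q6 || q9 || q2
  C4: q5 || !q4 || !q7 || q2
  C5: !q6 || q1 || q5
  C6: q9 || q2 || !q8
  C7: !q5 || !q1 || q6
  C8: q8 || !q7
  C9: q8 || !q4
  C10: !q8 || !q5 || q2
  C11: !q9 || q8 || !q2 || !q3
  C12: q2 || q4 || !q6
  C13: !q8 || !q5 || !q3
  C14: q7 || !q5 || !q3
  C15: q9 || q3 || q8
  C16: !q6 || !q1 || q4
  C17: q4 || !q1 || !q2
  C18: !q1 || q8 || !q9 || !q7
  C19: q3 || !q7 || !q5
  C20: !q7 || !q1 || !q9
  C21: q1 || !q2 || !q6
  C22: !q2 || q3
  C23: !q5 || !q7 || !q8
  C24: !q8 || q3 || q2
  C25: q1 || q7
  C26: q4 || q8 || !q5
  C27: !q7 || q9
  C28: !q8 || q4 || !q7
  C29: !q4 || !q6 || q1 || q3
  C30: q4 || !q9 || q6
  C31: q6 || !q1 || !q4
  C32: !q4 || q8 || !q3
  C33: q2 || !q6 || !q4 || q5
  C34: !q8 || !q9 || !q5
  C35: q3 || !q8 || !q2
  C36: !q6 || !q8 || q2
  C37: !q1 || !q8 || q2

Case q8 = false:
The clause (!q7) is unit, so q7 = false.
The clause (!q4) is unit, so q4 = false.
The clause (q1) is unit, so q1 = true.
The clause (!q6) is unit, so q6 = false.
The clause (q3) is unit, so q3 = true.
The clause (!q5) is unit, so q5 = false.
The clause (!q2) is unit, so q2 = false.
The clause (!q9) is unit, so q9 = false.
This assignment satisfies each clause.
A satisfying assignment: q1: true; q2: false; q3: true; q4: false; q5: false; q6: false; q7: false; q8: false; q9: false.

Yes, satisfiable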